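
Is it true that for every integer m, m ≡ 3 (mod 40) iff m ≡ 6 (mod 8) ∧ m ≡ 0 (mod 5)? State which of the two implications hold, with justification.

(⟹) This fails: m = 3 gives 3 ≡ 3 (mod 40) but 3 ≡ 3 (mod 8), so the conjunction on the right does not hold.

(⟸) This fails: m = 30 satisfies both congruences on the right (30 ≡ 6 mod 8 and 30 ≡ 0 mod 5) yet 30 ≡ 30 (mod 40), not 3.

Neither implication holds.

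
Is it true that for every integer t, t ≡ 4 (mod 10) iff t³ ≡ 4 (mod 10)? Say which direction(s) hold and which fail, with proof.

Forward direction. Suppose t ≡ 4 (mod 10). Write t = 10j + 4. Then (10j + 4)³ = 1000j³ + 1200j² + 480j + 64 = 10(100j³ + 120j² + 48j + 6) + 4, so t³ ≡ 4 (mod 10).

Converse. For the converse, argue contrapositively. If t ≢ 4 (mod 10), then t is congruent to one of 0, 1, 2, 3, 5, 6, 7, 8, 9 modulo 10, and these give t³ ≡ 0, 1, 8, 7, 5, 6, 3, 2, 9 respectively — never 4.

The biconditional holds.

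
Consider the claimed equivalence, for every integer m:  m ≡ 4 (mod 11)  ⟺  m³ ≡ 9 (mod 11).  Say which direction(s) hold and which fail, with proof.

(⇐) For the converse, argue contrapositively. If m ≢ 4 (mod 11), then m is congruent to one of 0, 1, 2, 3, 5, 6, 7, 8, 9, 10 modulo 11, and these give m³ ≡ 0, 1, 8, 5, 4, 7, 2, 6, 3, 10 respectively — never 9.

(⇒) Suppose m ≡ 4 (mod 11). Write m = 11j + 4. Then (11j + 4)³ = 1331j³ + 1452j² + 528j + 64 = 11(121j³ + 132j² + 48j + 5) + 9, so m³ ≡ 9 (mod 11).

Equivalent; both directions hold.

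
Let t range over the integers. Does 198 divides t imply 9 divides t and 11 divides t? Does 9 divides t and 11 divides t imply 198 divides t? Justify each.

Forward direction. If 198 ∣ t, write t = 198q. Since 198 = 22·9, t = 9·(22q), so 9 ∣ t; and since 198 = 18·11, t = 11·(18q), so 11 ∣ t.

Converse. This fails: take t = 99. Both 9 ∣ 99 and 11 ∣ 99, yet 99 is not a multiple of 198 (since 99 = 0·198 + 99), so 198 ∤ 99.

Only the forward implication holds.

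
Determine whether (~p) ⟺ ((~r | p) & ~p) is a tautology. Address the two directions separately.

The forward direction fails; the converse holds.

(⟹) This fails. Under r = T, p = F, the left side is true but the right side is false.

(⟸) Assume the antecedent. If r is true, the antecedent cannot hold. If r is false, the antecedent forces (r = F, p = F), and ~p holds there. Either way ~p holds.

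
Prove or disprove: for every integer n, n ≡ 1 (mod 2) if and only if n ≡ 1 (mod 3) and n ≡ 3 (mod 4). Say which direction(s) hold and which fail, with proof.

Only the converse holds.

(⟹) This fails: n = 1 gives 1 ≡ 1 (mod 2) but 1 ≡ 1 (mod 4), so the conjunction on the right does not hold.

(⟸) Conversely, if n ≡ 1 (mod 3) and n ≡ 3 (mod 4), then by the Chinese remainder theorem n ≡ 7 (mod 12). Since 7 ≡ 1 (mod 2) and 2 ∣ 12, we get n ≡ 1 (mod 2).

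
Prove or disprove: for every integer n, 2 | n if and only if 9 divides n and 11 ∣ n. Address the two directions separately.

(⟹) This fails: take n = 2. Certainly 2 ∣ 2, but 9 ∤ 2.

(⟸) This fails: take n = 99. Both 9 ∣ 99 and 11 ∣ 99, yet 99 is not a multiple of 2 (since 99 = 49·2 + 1), so 2 ∤ 99.

Neither direction holds.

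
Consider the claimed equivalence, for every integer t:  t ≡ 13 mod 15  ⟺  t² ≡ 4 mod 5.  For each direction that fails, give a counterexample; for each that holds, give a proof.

Not equivalent: only (⇒) holds.

(⟹) Suppose t ≡ 13 (mod 15). Then t² ≡ 13² = 169 (mod 15), and since 5 ∣ 15, also t² ≡ 4 (mod 5).

(⟸) This fails: take t = 2. Then 2² = 4 ≡ 4 (mod 5), yet 2 ≡ 2 (mod 15), not 13.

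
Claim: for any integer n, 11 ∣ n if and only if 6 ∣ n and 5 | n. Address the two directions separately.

Both directions fail.

[⇒] This fails: take n = 11. Certainly 11 ∣ 11, but 6 ∤ 11.

[⇐] This fails: take n = 30. Both 6 ∣ 30 and 5 ∣ 30, yet 30 is not a multiple of 11 (since 30 = 2·11 + 8), so 11 ∤ 30.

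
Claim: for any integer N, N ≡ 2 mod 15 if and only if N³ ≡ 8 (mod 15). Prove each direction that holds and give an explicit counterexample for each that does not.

(⟹) Suppose N ≡ 2 mod 15. Write N = 15j + 2. Then (15j + 2)³ = 3375j³ + 1350j² + 180j + 8 = 15(225j³ + 90j² + 12j) + 8, so N³ ≡ 8 (mod 15).

(⟸) Conversely, suppose N³ ≡ 8 (mod 15). The only residue r in {0, …, 14} with r³ ≡ 8 (mod 15) is r = 2, so N ≡ 2 (mod 15).

The biconditional holds.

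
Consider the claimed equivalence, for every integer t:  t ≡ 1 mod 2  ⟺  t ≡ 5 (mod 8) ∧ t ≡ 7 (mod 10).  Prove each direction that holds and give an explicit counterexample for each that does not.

(⇒) fails; (⇐) holds.

(→) This fails: t = 1 gives 1 ≡ 1 (mod 2) but 1 ≡ 1 (mod 8), so the conjunction on the right does not hold.

(←) Conversely, if t ≡ 5 (mod 8) and t ≡ 7 (mod 10), then by the Chinese remainder theorem t ≡ 37 (mod 40). Since 37 ≡ 1 (mod 2) and 2 ∣ 40, we get t ≡ 1 (mod 2).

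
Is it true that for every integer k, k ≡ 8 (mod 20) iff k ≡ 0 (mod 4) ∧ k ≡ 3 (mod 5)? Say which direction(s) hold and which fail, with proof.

Both implications hold.

Forward direction. Suppose k ≡ 8 (mod 20); write k = 20j + 8. Since 4 ∣ 20, reducing mod 4 gives k ≡ 8 ≡ 0 (mod 4); since 5 ∣ 20, reducing mod 5 gives k ≡ 8 ≡ 3 (mod 5).

Converse. If k ≡ 0 (mod 4) and k ≡ 3 (mod 5), then by the Chinese remainder theorem k ≡ 8 (mod 20). This is exactly k ≡ 8 (mod 20).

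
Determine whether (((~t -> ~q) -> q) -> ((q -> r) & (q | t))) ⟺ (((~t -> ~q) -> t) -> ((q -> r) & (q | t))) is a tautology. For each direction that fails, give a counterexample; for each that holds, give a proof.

(⟸) Assume the antecedent. If q is true, the antecedent forces (q = T, r = T, t = F) or (q = T, r = T, t = T), and the consequent holds there. If q is false, the consequent reduces to true regardless of the other variables. Either way the consequent holds.

(⟹) Assume the antecedent. If q is true, the antecedent forces (q = T, r = T, t = F) or (q = T, r = T, t = T), and the consequent holds there. If q is false, the consequent reduces to true regardless of the other variables. Either way the consequent holds.

Both directions hold.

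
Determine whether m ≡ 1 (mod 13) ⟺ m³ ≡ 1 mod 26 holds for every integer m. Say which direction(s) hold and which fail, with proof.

[⇒] This fails: take m = 14. Then 14 ≡ 1 (mod 13), but 14³ = 2744 ≡ 14 (mod 26), not 1.

[⇐] This fails: take m = 3. Then 3³ = 27 ≡ 1 (mod 26), yet 3 ≡ 3 (mod 13), not 1.

Neither implication holds.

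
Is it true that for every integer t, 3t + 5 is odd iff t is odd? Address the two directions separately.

Neither implication holds.

(⇒) This fails: t = 0 gives 3t + 5 = 5, which is odd, but 0 is even, not odd.

(⇐) This also fails: t = 7 is odd, but 3t + 5 = 26 is even, not odd.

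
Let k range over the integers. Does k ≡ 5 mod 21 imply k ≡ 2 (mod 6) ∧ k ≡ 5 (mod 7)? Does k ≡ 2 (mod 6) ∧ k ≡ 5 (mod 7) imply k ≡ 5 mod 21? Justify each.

(→) This fails: k = 5 gives 5 ≡ 5 (mod 21) but 5 ≡ 5 (mod 6), so the conjunction on the right does not hold.

(←) Conversely, if k ≡ 2 (mod 6) and k ≡ 5 (mod 7), then by the Chinese remainder theorem k ≡ 26 (mod 42). Since 26 ≡ 5 (mod 21) and 21 ∣ 42, we get k ≡ 5 (mod 21).

Only the reverse direction holds.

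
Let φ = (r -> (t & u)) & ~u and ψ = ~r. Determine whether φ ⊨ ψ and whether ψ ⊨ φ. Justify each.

(⇒) holds; (⇐) fails.

[⇒] Assume the antecedent. If t is true, the antecedent forces (t = T, u = F, r = F), and ~r holds there. If t is false, the antecedent forces (t = F, u = F, r = F), and ~r holds there. Either way ~r holds.

[⇐] This fails. Under t = F, u = T, r = F, the left side is false but the right side is true.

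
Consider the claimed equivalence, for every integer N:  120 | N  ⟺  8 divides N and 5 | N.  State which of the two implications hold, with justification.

Only the forward direction holds.

[⇒] If 120 ∣ N, write N = 120q. Since 120 = 15·8, N = 8·(15q), so 8 ∣ N; and since 120 = 24·5, N = 5·(24q), so 5 ∣ N.

[⇐] This fails: take N = 40. Both 8 ∣ 40 and 5 ∣ 40, yet 40 is not a multiple of 120 (since 40 = 0·120 + 40), so 120 ∤ 40.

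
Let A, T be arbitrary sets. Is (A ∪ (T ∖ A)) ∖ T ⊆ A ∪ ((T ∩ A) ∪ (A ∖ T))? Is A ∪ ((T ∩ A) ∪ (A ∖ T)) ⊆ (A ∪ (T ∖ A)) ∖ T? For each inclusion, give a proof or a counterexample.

(⊇) This inclusion fails. Take A = {1}, T = {1}; then 1 ∈ A ∪ ((T ∩ A) ∪ (A ∖ T)) but 1 ∉ (A ∪ (T ∖ A)) ∖ T.

(⊆) Let x ∈ (A ∪ (T ∖ A)) ∖ T. Then x ∈ A and x ∉ T, from which x ∈ A ∪ ((T ∩ A) ∪ (A ∖ T)).

Only the forward inclusion holds.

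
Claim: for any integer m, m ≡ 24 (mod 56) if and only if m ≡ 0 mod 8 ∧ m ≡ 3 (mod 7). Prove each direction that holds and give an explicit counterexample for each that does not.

Both implications hold.

Forward direction. Suppose m ≡ 24 (mod 56); write m = 56j + 24. Since 8 ∣ 56, reducing mod 8 gives m ≡ 24 ≡ 0 (mod 8); since 7 ∣ 56, reducing mod 7 gives m ≡ 24 ≡ 3 (mod 7).

Converse. If m ≡ 0 (mod 8) and m ≡ 3 (mod 7), then by the Chinese remainder theorem m ≡ 24 (mod 56). This is exactly m ≡ 24 (mod 56).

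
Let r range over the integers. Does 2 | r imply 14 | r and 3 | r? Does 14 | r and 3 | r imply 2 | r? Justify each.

[⇒] This fails: take r = 2. Certainly 2 ∣ 2, but 14 ∤ 2.

[⇐] Suppose 14 ∣ r and 3 ∣ r. Any common multiple of 14 and 3 is a multiple of their lcm; here gcd(14, 3) = 1, so lcm(14, 3) = 14·3 = 42, so 42 ∣ r. Since 2 ∣ 42, it follows that 2 ∣ r.

The forward direction fails; the converse holds.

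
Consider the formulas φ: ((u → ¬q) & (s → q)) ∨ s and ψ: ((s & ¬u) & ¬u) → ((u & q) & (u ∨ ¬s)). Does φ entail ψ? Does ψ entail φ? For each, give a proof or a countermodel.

[⇒] This fails. Under u = F, s = T, q = F, the left side is true but the right side is false.

[⇐] This fails. Under u = T, s = F, q = T, the left side is false but the right side is true.

Both directions fail.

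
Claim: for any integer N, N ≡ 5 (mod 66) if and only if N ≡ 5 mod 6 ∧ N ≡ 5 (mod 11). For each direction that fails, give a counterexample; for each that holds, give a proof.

Equivalent; both directions hold.

Forward direction. Suppose N ≡ 5 (mod 66); write N = 66j + 5. Since 6 ∣ 66, reducing mod 6 gives N ≡ 5 (mod 6); since 11 ∣ 66, reducing mod 11 gives N ≡ 5 (mod 11).

Converse. If N ≡ 5 (mod 6) and N ≡ 5 (mod 11), then by the Chinese remainder theorem N ≡ 5 (mod 66). This is exactly N ≡ 5 (mod 66).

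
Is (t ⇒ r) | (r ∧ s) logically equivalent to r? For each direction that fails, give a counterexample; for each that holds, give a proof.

(→) This fails. Under r = F, s = F, t = F, the left side is true but the right side is false.

(←) Assume the antecedent. If r is true, (t ⇒ r) | (r ∧ s) reduces to true regardless of the other variables. If r is false, the antecedent cannot hold. Either way (t ⇒ r) | (r ∧ s) holds.

(⇒) fails; (⇐) holds.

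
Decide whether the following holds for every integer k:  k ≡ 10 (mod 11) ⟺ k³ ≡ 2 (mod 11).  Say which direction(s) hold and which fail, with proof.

Forward direction. This fails: take k = 10. Then 10 ≡ 10 (mod 11), but 10³ = 1000 ≡ 10 (mod 11), not 2.

Converse. This fails: take k = 7. Then 7³ = 343 ≡ 2 (mod 11), yet 7 ≡ 7 (mod 11), not 10.

Neither implication holds.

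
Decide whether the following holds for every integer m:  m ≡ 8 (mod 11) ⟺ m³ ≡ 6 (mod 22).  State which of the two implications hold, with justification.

(→) This fails: take m = 19. Then 19 ≡ 8 (mod 11), but 19³ = 6859 ≡ 17 (mod 22), not 6.

(←) Conversely, the residues r modulo 22 with r³ ≡ 6 (mod 22) are exactly {8}, and each is ≡ 8 (mod 11).

Only the reverse direction holds.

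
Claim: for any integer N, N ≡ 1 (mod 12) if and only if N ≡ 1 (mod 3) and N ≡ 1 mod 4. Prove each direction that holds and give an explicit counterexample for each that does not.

Both implications hold.

[⇒] Suppose N ≡ 1 (mod 12); write N = 12j + 1. Since 3 ∣ 12, reducing mod 3 gives N ≡ 1 (mod 3); since 4 ∣ 12, reducing mod 4 gives N ≡ 1 (mod 4).

[⇐] Conversely, if N ≡ 1 (mod 3) and N ≡ 1 (mod 4), then by the Chinese remainder theorem N ≡ 1 (mod 12). This is exactly N ≡ 1 (mod 12).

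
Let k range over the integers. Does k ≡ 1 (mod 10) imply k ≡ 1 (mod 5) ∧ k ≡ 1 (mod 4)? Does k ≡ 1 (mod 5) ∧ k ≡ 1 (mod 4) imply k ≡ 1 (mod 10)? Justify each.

(⟹) This fails: k = 11 gives 11 ≡ 1 (mod 10) but 11 ≡ 3 (mod 4), so the conjunction on the right does not hold.

(⟸) Conversely, if k ≡ 1 (mod 5) and k ≡ 1 (mod 4), then by the Chinese remainder theorem k ≡ 1 (mod 20). Since 1 ≡ 1 (mod 10) and 10 ∣ 20, we get k ≡ 1 (mod 10).

(⇒) fails; (⇐) holds.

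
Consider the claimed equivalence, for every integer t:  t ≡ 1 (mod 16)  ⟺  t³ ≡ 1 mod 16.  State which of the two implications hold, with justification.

Both directions hold; the statement is true.

Converse. Suppose t³ ≡ 1 (mod 16). The only residue r in {0, …, 15} with r³ ≡ 1 (mod 16) is r = 1, so t ≡ 1 (mod 16).

Forward direction. Suppose t ≡ 1 (mod 16). Write t = 16j + 1. Then (16j + 1)³ = 4096j³ + 768j² + 48j + 1 = 16(256j³ + 48j² + 3j) + 1, so t³ ≡ 1 (mod 16).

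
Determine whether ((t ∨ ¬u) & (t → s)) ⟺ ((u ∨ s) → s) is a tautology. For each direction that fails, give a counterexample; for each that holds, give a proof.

The forward direction holds; the converse fails.

(→) Assume the antecedent. If s is true, (u ∨ s) → s reduces to true regardless of the other variables. If s is false, the antecedent forces (s = F, u = F, t = F), and (u ∨ s) → s holds there. Either way (u ∨ s) → s holds.

(←) This fails. Under s = T, u = T, t = F, the left side is false but the right side is true.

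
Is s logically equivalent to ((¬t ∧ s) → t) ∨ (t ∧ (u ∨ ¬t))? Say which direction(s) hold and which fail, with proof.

(→) This fails. Under s = T, t = F, u = F, the left side is true but the right side is false.

(←) This fails. Under s = F, t = F, u = F, the left side is false but the right side is true.

(⇒) fails and (⇐) fails.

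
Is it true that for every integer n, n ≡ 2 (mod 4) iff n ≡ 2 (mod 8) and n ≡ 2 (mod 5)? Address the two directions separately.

The forward direction fails; the converse holds.

[⇒] This fails: n = 34 gives 34 ≡ 2 (mod 4) but 34 ≡ 4 (mod 5), so the conjunction on the right does not hold.

[⇐] Conversely, if n ≡ 2 (mod 8) and n ≡ 2 (mod 5), then by the Chinese remainder theorem n ≡ 2 (mod 40). Since 2 ≡ 2 (mod 4) and 4 ∣ 40, we get n ≡ 2 (mod 4).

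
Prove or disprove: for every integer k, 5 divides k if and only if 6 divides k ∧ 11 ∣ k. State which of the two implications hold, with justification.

Forward direction. This fails: take k = 5. Certainly 5 ∣ 5, but 6 ∤ 5.

Converse. This fails: take k = 66. Both 6 ∣ 66 and 11 ∣ 66, yet 66 is not a multiple of 5 (since 66 = 13·5 + 1), so 5 ∤ 66.

(⇒) fails and (⇐) fails.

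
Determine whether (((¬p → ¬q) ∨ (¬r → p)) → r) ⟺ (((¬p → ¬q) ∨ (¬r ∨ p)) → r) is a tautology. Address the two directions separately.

(⟸) Assume the antecedent. If q is true, the antecedent forces (q = T, p = F, r = T) or (q = T, p = T, r = T), and ((¬p → ¬q) ∨ (¬r → p)) → r holds there. If q is false, the antecedent forces (q = F, p = F, r = T) or (q = F, p = T, r = T), and ((¬p → ¬q) ∨ (¬r → p)) → r holds there. Either way ((¬p → ¬q) ∨ (¬r → p)) → r holds.

(⟹) This fails. Under q = T, p = F, r = F, the left side is true but the right side is false.

Only the reverse direction holds.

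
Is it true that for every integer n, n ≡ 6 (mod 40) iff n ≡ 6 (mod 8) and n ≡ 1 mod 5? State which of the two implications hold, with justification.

Both directions hold; the statement is true.

[⇒] Suppose n ≡ 6 (mod 40); write n = 40j + 6. Since 8 ∣ 40, reducing mod 8 gives n ≡ 6 (mod 8); since 5 ∣ 40, reducing mod 5 gives n ≡ 6 ≡ 1 (mod 5).

[⇐] Conversely, if n ≡ 6 (mod 8) and n ≡ 1 (mod 5), then by the Chinese remainder theorem n ≡ 6 (mod 40). This is exactly n ≡ 6 (mod 40).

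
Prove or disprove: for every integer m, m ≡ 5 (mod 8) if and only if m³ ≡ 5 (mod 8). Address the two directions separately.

Forward direction. Suppose m ≡ 5 (mod 8). Write m = 8j + 5. Then (8j + 5)³ = 512j³ + 960j² + 600j + 125 = 8(64j³ + 120j² + 75j + 15) + 5, so m³ ≡ 5 (mod 8).

Converse. For the converse, argue contrapositively. If m ≢ 5 (mod 8), then m is congruent to one of 0, 1, 2, 3, 4, 6, 7 modulo 8, and these give m³ ≡ 0, 1, 0, 3, 0, 0, 7 respectively — never 5.

Both implications hold.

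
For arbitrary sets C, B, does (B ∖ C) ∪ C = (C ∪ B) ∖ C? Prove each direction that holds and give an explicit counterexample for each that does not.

The sets are not equal: only the reverse inclusion holds.

Forward inclusion. This inclusion fails. Take C = {1}, B = ∅; then 1 ∈ (B ∖ C) ∪ C but 1 ∉ (C ∪ B) ∖ C.

Reverse inclusion. Let x ∈ (C ∪ B) ∖ C. Then x ∈ B and x ∉ C, from which x ∈ (B ∖ C) ∪ C.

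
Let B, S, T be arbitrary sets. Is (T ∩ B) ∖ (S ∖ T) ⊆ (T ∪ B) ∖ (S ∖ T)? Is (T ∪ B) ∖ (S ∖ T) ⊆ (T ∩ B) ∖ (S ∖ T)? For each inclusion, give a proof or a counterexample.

Only the forward inclusion holds.

Reverse inclusion. This inclusion fails. Take B = {1}, S = ∅, T = ∅; then 1 ∈ (T ∪ B) ∖ (S ∖ T) but 1 ∉ (T ∩ B) ∖ (S ∖ T).

Forward inclusion. Let x ∈ (T ∩ B) ∖ (S ∖ T). Then either x ∈ B ∩ T and x ∉ S; or x ∈ B ∩ S ∩ T. In each case x ∈ (T ∪ B) ∖ (S ∖ T), so (T ∩ B) ∖ (S ∖ T) ⊆ (T ∪ B) ∖ (S ∖ T).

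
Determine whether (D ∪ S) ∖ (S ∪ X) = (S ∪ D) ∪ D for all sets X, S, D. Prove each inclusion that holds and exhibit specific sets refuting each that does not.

(⊆) holds; (⊇) fails.

Forward inclusion. Let x ∈ (D ∪ S) ∖ (S ∪ X). Then x ∈ D and x ∉ X, S, from which x ∈ (S ∪ D) ∪ D.

Reverse inclusion. This inclusion fails. Take X = ∅, S = {1}, D = ∅; then 1 ∈ (S ∪ D) ∪ D but 1 ∉ (D ∪ S) ∖ (S ∪ X).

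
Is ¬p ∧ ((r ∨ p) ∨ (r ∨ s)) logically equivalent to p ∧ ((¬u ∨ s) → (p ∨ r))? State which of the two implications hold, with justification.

[⇒] This fails. Under r = T, u = F, p = F, s = F, the left side is true but the right side is false.

[⇐] This fails. Under r = F, u = F, p = T, s = F, the left side is false but the right side is true.

Both directions fail.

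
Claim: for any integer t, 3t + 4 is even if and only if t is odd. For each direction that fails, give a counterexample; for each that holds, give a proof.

(⇒) fails and (⇐) fails.

(⟹) This fails: t = 0 gives 3t + 4 = 4, which is even, but 0 is even, not odd.

(⟸) This also fails: t = 5 is odd, but 3t + 4 = 19 is odd, not even.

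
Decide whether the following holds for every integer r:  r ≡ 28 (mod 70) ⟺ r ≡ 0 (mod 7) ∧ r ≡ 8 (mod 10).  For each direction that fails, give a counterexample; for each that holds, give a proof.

Both directions hold.

(⟹) Suppose r ≡ 28 (mod 70); write r = 70j + 28. Since 7 ∣ 70, reducing mod 7 gives r ≡ 28 ≡ 0 (mod 7); since 10 ∣ 70, reducing mod 10 gives r ≡ 28 ≡ 8 (mod 10).

(⟸) Conversely, if r ≡ 0 (mod 7) and r ≡ 8 (mod 10), then by the Chinese remainder theorem r ≡ 28 (mod 70). This is exactly r ≡ 28 (mod 70).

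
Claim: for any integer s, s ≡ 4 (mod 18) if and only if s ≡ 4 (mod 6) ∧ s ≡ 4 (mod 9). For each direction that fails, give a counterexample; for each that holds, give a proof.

The biconditional holds.

(⟹) Suppose s ≡ 4 (mod 18); write s = 18j + 4. Since 6 ∣ 18, reducing mod 6 gives s ≡ 4 (mod 6); since 9 ∣ 18, reducing mod 9 gives s ≡ 4 (mod 9).

(⟸) Conversely, if s ≡ 4 (mod 6) and s ≡ 4 (mod 9), then by the Chinese remainder theorem s ≡ 4 (mod 18). This is exactly s ≡ 4 (mod 18).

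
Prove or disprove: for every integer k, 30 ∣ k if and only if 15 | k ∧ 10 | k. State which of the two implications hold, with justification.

Both directions hold; the statement is true.

(⟸) Suppose 15 ∣ k and 10 ∣ k. Any common multiple of 15 and 10 is a multiple of their lcm; here lcm(15, 10) = 15·10/gcd(15, 10) = 150/5 = 30, so 30 ∣ k.

(⟹) If 30 ∣ k, write k = 30q. Since 30 = 2·15, k = 15·(2q), so 15 ∣ k; and since 30 = 3·10, k = 10·(3q), so 10 ∣ k.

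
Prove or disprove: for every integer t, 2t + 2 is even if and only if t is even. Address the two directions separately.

[⇐] Suppose t is even. Since 2 is even, 2t is even for every t, so 2t + 2 has the same parity as 2, which is even. Hence 2t + 2 is even.

[⇒] This fails: take t = 5. Then 2t + 2 = 12, which is even, yet t = 5 is odd, not even.

Only the converse holds.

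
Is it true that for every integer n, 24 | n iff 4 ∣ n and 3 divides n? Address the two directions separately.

[⇒] If 24 ∣ n, write n = 24q. Since 24 = 6·4, n = 4·(6q), so 4 ∣ n; and since 24 = 8·3, n = 3·(8q), so 3 ∣ n.

[⇐] This fails: take n = 12. Both 4 ∣ 12 and 3 ∣ 12, yet 12 is not a multiple of 24 (since 12 = 0·24 + 12), so 24 ∤ 12.

Not equivalent: only (⇒) holds.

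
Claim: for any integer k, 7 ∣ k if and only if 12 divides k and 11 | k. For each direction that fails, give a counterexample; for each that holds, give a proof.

[⇒] This fails: take k = 7. Certainly 7 ∣ 7, but 12 ∤ 7.

[⇐] This fails: take k = 132. Both 12 ∣ 132 and 11 ∣ 132, yet 132 is not a multiple of 7 (since 132 = 18·7 + 6), so 7 ∤ 132.

Both directions fail.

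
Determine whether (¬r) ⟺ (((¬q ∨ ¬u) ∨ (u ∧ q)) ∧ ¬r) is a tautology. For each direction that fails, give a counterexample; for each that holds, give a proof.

(⟹) Assume the antecedent. If r is true, the antecedent cannot hold. If r is false, ((¬q ∨ ¬u) ∨ (u ∧ q)) ∧ ¬r reduces to true regardless of the other variables. Either way ((¬q ∨ ¬u) ∨ (u ∧ q)) ∧ ¬r holds.

(⟸) Assume the antecedent. If r is true, the antecedent cannot hold. If r is false, ¬r reduces to true regardless of the other variables. Either way ¬r holds.

Equivalent; both directions hold.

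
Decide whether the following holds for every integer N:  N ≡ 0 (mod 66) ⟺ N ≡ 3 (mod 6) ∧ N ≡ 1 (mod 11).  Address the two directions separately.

(⟹) This fails: N = 0 gives 0 ≡ 0 (mod 66) but 0 ≡ 0 (mod 6), so the conjunction on the right does not hold.

(⟸) This fails: N = 45 satisfies both congruences on the right (45 ≡ 3 mod 6 and 45 ≡ 1 mod 11) yet 45 ≡ 45 (mod 66), not 0.

Neither direction holds.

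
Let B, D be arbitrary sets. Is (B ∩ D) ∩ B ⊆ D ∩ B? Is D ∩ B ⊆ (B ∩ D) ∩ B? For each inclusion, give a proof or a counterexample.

(⟸) Let x ∈ D ∩ B. Then x ∈ B ∩ D, from which x ∈ (B ∩ D) ∩ B.

(⟹) Let x ∈ (B ∩ D) ∩ B. Then x ∈ B ∩ D, from which x ∈ D ∩ B.

Both inclusions hold.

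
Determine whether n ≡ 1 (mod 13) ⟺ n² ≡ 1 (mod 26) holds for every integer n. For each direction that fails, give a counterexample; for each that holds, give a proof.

(⇒) fails and (⇐) fails.

(⟹) This fails: take n = 14. Then 14 ≡ 1 (mod 13), but 14² = 196 ≡ 14 (mod 26), not 1.

(⟸) This fails: take n = 25. Then 25² = 625 ≡ 1 (mod 26), yet 25 ≡ 12 (mod 13), not 1.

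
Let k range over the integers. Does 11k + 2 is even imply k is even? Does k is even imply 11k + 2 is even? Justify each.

[⇐] Suppose k is even; write k = 2j. Then 11k + 2 = 11·(2j) + 2 = 2·11j + 2, which is even.

[⇒] Suppose 11k + 2 is even. Since 11 is odd, 11k and k have the same parity, so 11k + 2 ≡ k + 2 (mod 2). As 2 is even, 11k + 2 is even exactly when k is even. Thus k is even.

Both directions hold; the statement is true.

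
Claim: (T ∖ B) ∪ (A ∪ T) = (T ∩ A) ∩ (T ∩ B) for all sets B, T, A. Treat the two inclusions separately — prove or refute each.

(⊆) fails; (⊇) holds.

(⊆) This inclusion fails. Take B = ∅, T = {1}, A = ∅; then 1 ∈ (T ∖ B) ∪ (A ∪ T) but 1 ∉ (T ∩ A) ∩ (T ∩ B).

(⊇) Let x ∈ (T ∩ A) ∩ (T ∩ B). Then x ∈ B ∩ T ∩ A, from which x ∈ (T ∖ B) ∪ (A ∪ T).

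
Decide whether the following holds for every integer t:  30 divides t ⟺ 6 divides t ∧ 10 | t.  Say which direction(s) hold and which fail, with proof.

Both directions hold.

(⟹) If 30 ∣ t, write t = 30q. Since 30 = 5·6, t = 6·(5q), so 6 ∣ t; and since 30 = 3·10, t = 10·(3q), so 10 ∣ t.

(⟸) Suppose 6 ∣ t and 10 ∣ t. Any common multiple of 6 and 10 is a multiple of their lcm; here lcm(6, 10) = 6·10/gcd(6, 10) = 60/2 = 30, so 30 ∣ t.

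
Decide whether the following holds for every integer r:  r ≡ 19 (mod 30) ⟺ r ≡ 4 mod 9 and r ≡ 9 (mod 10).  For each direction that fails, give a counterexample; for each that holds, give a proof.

(⇒) fails; (⇐) holds.

(→) This fails: r = 19 gives 19 ≡ 19 (mod 30) but 19 ≡ 1 (mod 9), so the conjunction on the right does not hold.

(←) Conversely, if r ≡ 4 (mod 9) and r ≡ 9 (mod 10), then by the Chinese remainder theorem r ≡ 49 (mod 90). Since 49 ≡ 19 (mod 30) and 30 ∣ 90, we get r ≡ 19 (mod 30).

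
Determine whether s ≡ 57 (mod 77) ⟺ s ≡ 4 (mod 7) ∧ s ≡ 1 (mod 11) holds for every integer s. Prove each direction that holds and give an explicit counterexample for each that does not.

Both directions fail.

(→) This fails: s = 57 gives 57 ≡ 57 (mod 77) but 57 ≡ 1 (mod 7), so the conjunction on the right does not hold.

(←) This fails: s = 67 satisfies both congruences on the right (67 ≡ 4 mod 7 and 67 ≡ 1 mod 11) yet 67 ≡ 67 (mod 77), not 57.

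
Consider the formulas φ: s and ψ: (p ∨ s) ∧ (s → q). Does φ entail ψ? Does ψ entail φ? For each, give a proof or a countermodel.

Both directions fail.

(⇒) This fails. Under q = F, s = T, p = F, the left side is true but the right side is false.

(⇐) This fails. Under q = F, s = F, p = T, the left side is false but the right side is true.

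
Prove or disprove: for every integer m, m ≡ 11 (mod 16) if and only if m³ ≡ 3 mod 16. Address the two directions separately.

(⇒) Suppose m ≡ 11 (mod 16). Write m = 16j + 11. Then (16j + 11)³ = 4096j³ + 8448j² + 5808j + 1331 = 16(256j³ + 528j² + 363j + 83) + 3, so m³ ≡ 3 (mod 16).

(⇐) Conversely, suppose m³ ≡ 3 (mod 16). The only residue r in {0, …, 15} with r³ ≡ 3 (mod 16) is r = 11, so m ≡ 11 (mod 16).

The biconditional holds.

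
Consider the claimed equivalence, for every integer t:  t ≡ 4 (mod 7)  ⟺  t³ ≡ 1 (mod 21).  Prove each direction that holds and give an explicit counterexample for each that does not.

(⟹) This fails: take t = 11. Then 11 ≡ 4 (mod 7), but 11³ = 1331 ≡ 8 (mod 21), not 1.

(⟸) This fails: take t = 1. Then 1³ = 1 ≡ 1 (mod 21), yet 1 ≡ 1 (mod 7), not 4.

Both directions fail.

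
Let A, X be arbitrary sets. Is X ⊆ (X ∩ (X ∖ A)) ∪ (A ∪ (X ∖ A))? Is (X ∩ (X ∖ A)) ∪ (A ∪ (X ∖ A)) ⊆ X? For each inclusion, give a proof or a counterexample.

(⊆) holds; (⊇) fails.

(⟸) This inclusion fails. Take A = {1}, X = ∅; then 1 ∈ (X ∩ (X ∖ A)) ∪ (A ∪ (X ∖ A)) but 1 ∉ X.

(⟹) Let x ∈ X. Then either x ∈ X and x ∉ A; or x ∈ A ∩ X. In each case x ∈ (X ∩ (X ∖ A)) ∪ (A ∪ (X ∖ A)), so X ⊆ (X ∩ (X ∖ A)) ∪ (A ∪ (X ∖ A)).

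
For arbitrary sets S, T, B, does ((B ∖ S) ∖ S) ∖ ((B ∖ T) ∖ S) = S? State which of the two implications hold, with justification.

Neither inclusion holds.

(⟹) This inclusion fails. Take S = ∅, T = {1}, B = {1}; then 1 ∈ ((B ∖ S) ∖ S) ∖ ((B ∖ T) ∖ S) but 1 ∉ S.

(⟸) This inclusion fails. Take S = {1}, T = ∅, B = ∅; then 1 ∈ S but 1 ∉ ((B ∖ S) ∖ S) ∖ ((B ∖ T) ∖ S).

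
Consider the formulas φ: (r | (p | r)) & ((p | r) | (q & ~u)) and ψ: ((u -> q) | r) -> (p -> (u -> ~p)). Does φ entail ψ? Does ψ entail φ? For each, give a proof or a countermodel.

[⇒] This fails. Under q = T, u = T, p = T, r = F, the left side is true but the right side is false.

[⇐] This fails. Under q = F, u = F, p = F, r = F, the left side is false but the right side is true.

(⇒) fails and (⇐) fails.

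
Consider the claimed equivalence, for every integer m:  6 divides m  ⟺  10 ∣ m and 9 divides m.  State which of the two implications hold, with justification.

Only the reverse direction holds.

(→) This fails: take m = 6. Certainly 6 ∣ 6, but 10 ∤ 6.

(←) Suppose 10 ∣ m and 9 ∣ m. Any common multiple of 10 and 9 is a multiple of their lcm; here gcd(10, 9) = 1, so lcm(10, 9) = 10·9 = 90, so 90 ∣ m. Since 6 ∣ 90, it follows that 6 ∣ m.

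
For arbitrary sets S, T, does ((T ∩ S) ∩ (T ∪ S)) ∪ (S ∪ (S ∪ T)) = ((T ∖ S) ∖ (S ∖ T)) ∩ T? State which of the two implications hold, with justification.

(⊆) fails; (⊇) holds.

(⊆) This inclusion fails. Take S = {1}, T = ∅; then 1 ∈ ((T ∩ S) ∩ (T ∪ S)) ∪ (S ∪ (S ∪ T)) but 1 ∉ ((T ∖ S) ∖ (S ∖ T)) ∩ T.

(⊇) Let x ∈ ((T ∖ S) ∖ (S ∖ T)) ∩ T. Then x ∈ T and x ∉ S, from which x ∈ ((T ∩ S) ∩ (T ∪ S)) ∪ (S ∪ (S ∪ T)).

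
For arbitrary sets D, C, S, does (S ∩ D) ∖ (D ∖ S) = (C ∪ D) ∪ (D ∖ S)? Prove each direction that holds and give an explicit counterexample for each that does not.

Reverse inclusion. This inclusion fails. Take D = {1}, C = ∅, S = ∅; then 1 ∈ (C ∪ D) ∪ (D ∖ S) but 1 ∉ (S ∩ D) ∖ (D ∖ S).

Forward inclusion. Let x ∈ (S ∩ D) ∖ (D ∖ S). Then either x ∈ D ∩ S and x ∉ C; or x ∈ D ∩ C ∩ S. In each case x ∈ (C ∪ D) ∪ (D ∖ S), so (S ∩ D) ∖ (D ∖ S) ⊆ (C ∪ D) ∪ (D ∖ S).

The sets are not equal: only the forward inclusion holds.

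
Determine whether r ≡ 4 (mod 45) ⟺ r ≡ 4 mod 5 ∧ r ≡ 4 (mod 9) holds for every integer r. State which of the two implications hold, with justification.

[⇒] Suppose r ≡ 4 (mod 45); write r = 45j + 4. Since 5 ∣ 45, reducing mod 5 gives r ≡ 4 (mod 5); since 9 ∣ 45, reducing mod 9 gives r ≡ 4 (mod 9).

[⇐] Conversely, if r ≡ 4 (mod 5) and r ≡ 4 (mod 9), then by the Chinese remainder theorem r ≡ 4 (mod 45). This is exactly r ≡ 4 (mod 45).

Both directions hold.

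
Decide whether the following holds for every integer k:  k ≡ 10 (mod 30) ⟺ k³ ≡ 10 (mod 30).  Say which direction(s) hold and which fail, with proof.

Both directions hold; the statement is true.

[⇒] Suppose k ≡ 10 (mod 30). Write k = 30j + 10. Then (30j + 10)³ = 27000j³ + 27000j² + 9000j + 1000 = 30(900j³ + 900j² + 300j + 33) + 10, so k³ ≡ 10 (mod 30).

[⇐] Conversely, suppose k³ ≡ 10 (mod 30). The only residue r in {0, …, 29} with r³ ≡ 10 (mod 30) is r = 10, so k ≡ 10 (mod 30).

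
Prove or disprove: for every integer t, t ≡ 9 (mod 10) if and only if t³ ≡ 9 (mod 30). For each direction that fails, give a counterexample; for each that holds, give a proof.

(→) This fails: take t = 19. Then 19 ≡ 9 (mod 10), but 19³ = 6859 ≡ 19 (mod 30), not 9.

(←) Conversely, the residues r modulo 30 with r³ ≡ 9 (mod 30) are exactly {9}, and each is ≡ 9 (mod 10).

The forward direction fails; the converse holds.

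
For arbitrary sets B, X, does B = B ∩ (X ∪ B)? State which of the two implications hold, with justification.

The two sets are equal.

(⊇) Let x ∈ B ∩ (X ∪ B). Then either x ∈ B and x ∉ X; or x ∈ B ∩ X. In each case x ∈ B, so B ∩ (X ∪ B) ⊆ B.

(⊆) Let x ∈ B. Then either x ∈ B and x ∉ X; or x ∈ B ∩ X. In each case x ∈ B ∩ (X ∪ B), so B ⊆ B ∩ (X ∪ B).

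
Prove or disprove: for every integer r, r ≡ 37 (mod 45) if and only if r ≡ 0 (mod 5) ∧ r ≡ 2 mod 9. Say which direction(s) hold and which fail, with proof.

[⇒] This fails: r = 37 gives 37 ≡ 37 (mod 45) but 37 ≡ 2 (mod 5), so the conjunction on the right does not hold.

[⇐] This fails: r = 20 satisfies both congruences on the right (20 ≡ 0 mod 5 and 20 ≡ 2 mod 9) yet 20 ≡ 20 (mod 45), not 37.

Both directions fail.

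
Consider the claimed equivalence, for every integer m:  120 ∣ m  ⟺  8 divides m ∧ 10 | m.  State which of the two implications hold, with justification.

Not equivalent: only (⇒) holds.

(⇒) If 120 ∣ m, write m = 120q. Since 120 = 15·8, m = 8·(15q), so 8 ∣ m; and since 120 = 12·10, m = 10·(12q), so 10 ∣ m.

(⇐) This fails: take m = 40. Both 8 ∣ 40 and 10 ∣ 40, yet 40 is not a multiple of 120 (since 40 = 0·120 + 40), so 120 ∤ 40.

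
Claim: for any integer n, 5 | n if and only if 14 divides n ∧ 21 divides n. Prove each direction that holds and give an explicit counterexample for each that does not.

Neither direction holds.

[⇒] This fails: take n = 5. Certainly 5 ∣ 5, but 14 ∤ 5.

[⇐] This fails: take n = 42. Both 14 ∣ 42 and 21 ∣ 42, yet 42 is not a multiple of 5 (since 42 = 8·5 + 2), so 5 ∤ 42.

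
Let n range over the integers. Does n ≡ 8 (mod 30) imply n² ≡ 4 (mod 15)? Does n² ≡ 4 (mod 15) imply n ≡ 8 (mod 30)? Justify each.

(→) Suppose n ≡ 8 (mod 30). Then n² ≡ 8² = 64 (mod 30), and since 15 ∣ 30, also n² ≡ 4 (mod 15).

(←) This fails: take n = 2. Then 2² = 4 ≡ 4 (mod 15), yet 2 ≡ 2 (mod 30), not 8.

The forward direction holds; the converse fails.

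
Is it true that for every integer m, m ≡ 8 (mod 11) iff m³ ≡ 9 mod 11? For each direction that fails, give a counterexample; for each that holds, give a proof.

(⇒) fails and (⇐) fails.

Forward direction. This fails: take m = 8. Then 8 ≡ 8 (mod 11), but 8³ = 512 ≡ 6 (mod 11), not 9.

Converse. This fails: take m = 4. Then 4³ = 64 ≡ 9 (mod 11), yet 4 ≡ 4 (mod 11), not 8.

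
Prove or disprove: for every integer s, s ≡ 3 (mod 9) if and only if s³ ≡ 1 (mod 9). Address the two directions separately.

(⇒) fails and (⇐) fails.

Forward direction. This fails: take s = 3. Then 3 ≡ 3 (mod 9), but 3³ = 27 ≡ 0 (mod 9), not 1.

Converse. This fails: take s = 1. Then 1³ = 1 ≡ 1 (mod 9), yet 1 ≡ 1 (mod 9), not 3.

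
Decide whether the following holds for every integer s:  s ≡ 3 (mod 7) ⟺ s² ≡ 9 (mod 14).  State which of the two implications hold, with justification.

(⇒) fails and (⇐) fails.

(→) This fails: take s = 10. Then 10 ≡ 3 (mod 7), but 10² = 100 ≡ 2 (mod 14), not 9.

(←) This fails: take s = 11. Then 11² = 121 ≡ 9 (mod 14), yet 11 ≡ 4 (mod 7), not 3.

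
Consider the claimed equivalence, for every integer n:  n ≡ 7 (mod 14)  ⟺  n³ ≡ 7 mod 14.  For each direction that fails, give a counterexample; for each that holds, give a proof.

Both directions hold; the statement is true.

(→) Suppose n ≡ 7 (mod 14). Write n = 14j + 7. Then (14j + 7)³ = 2744j³ + 4116j² + 2058j + 343 = 14(196j³ + 294j² + 147j + 24) + 7, so n³ ≡ 7 (mod 14).

(←) Conversely, suppose n³ ≡ 7 (mod 14). The only residue r in {0, …, 13} with r³ ≡ 7 (mod 14) is r = 7, so n ≡ 7 (mod 14).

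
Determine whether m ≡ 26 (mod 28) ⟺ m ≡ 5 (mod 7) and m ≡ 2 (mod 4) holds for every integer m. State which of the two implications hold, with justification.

[⇒] Suppose m ≡ 26 (mod 28); write m = 28j + 26. Since 7 ∣ 28, reducing mod 7 gives m ≡ 26 ≡ 5 (mod 7); since 4 ∣ 28, reducing mod 4 gives m ≡ 26 ≡ 2 (mod 4).

[⇐] Conversely, if m ≡ 5 (mod 7) and m ≡ 2 (mod 4), then by the Chinese remainder theorem m ≡ 26 (mod 28). This is exactly m ≡ 26 (mod 28).

The biconditional holds.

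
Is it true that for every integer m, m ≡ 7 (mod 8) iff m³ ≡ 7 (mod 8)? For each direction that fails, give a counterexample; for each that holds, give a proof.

(⟹) Suppose m ≡ 7 (mod 8). Write m = 8j + 7. Then (8j + 7)³ = 512j³ + 1344j² + 1176j + 343 = 8(64j³ + 168j² + 147j + 42) + 7, so m³ ≡ 7 (mod 8).

(⟸) For the converse, argue contrapositively. If m ≢ 7 (mod 8), then m is congruent to one of 0, 1, 2, 3, 4, 5, 6 modulo 8, and these give m³ ≡ 0, 1, 0, 3, 0, 5, 0 respectively — never 7.

Both directions hold.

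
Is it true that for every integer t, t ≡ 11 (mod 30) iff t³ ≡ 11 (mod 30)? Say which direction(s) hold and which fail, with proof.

[⇒] Suppose t ≡ 11 (mod 30). Write t = 30j + 11. Then (30j + 11)³ = 27000j³ + 29700j² + 10890j + 1331 = 30(900j³ + 990j² + 363j + 44) + 11, so t³ ≡ 11 (mod 30).

[⇐] Conversely, suppose t³ ≡ 11 (mod 30). The only residue r in {0, …, 29} with r³ ≡ 11 (mod 30) is r = 11, so t ≡ 11 (mod 30).

Equivalent; both directions hold.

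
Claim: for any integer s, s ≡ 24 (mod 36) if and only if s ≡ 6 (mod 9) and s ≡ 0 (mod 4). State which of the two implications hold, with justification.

Both implications hold.

(→) Suppose s ≡ 24 (mod 36); write s = 36j + 24. Since 9 ∣ 36, reducing mod 9 gives s ≡ 24 ≡ 6 (mod 9); since 4 ∣ 36, reducing mod 4 gives s ≡ 24 ≡ 0 (mod 4).

(←) Conversely, if s ≡ 6 (mod 9) and s ≡ 0 (mod 4), then by the Chinese remainder theorem s ≡ 24 (mod 36). This is exactly s ≡ 24 (mod 36).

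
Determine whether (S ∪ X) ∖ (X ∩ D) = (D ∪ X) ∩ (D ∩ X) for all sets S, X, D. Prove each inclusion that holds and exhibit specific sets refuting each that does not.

(⊆) fails and (⊇) fails.

(⟹) This inclusion fails. Take S = {1}, X = ∅, D = ∅; then 1 ∈ (S ∪ X) ∖ (X ∩ D) but 1 ∉ (D ∪ X) ∩ (D ∩ X).

(⟸) This inclusion fails. Take S = ∅, X = {1}, D = {1}; then 1 ∈ (D ∪ X) ∩ (D ∩ X) but 1 ∉ (S ∪ X) ∖ (X ∩ D).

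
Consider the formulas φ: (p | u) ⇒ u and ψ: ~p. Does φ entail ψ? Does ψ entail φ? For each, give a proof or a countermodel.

[⇒] This fails. Under u = T, p = T, the left side is true but the right side is false.

[⇐] Assume the antecedent. If u is true, (p | u) ⇒ u reduces to true regardless of the other variables. If u is false, the antecedent forces (u = F, p = F), and (p | u) ⇒ u holds there. Either way (p | u) ⇒ u holds.

(⇒) fails; (⇐) holds.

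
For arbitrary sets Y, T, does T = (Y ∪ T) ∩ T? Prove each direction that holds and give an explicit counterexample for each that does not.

Both inclusions hold.

Forward inclusion. Let x ∈ T. Then either x ∈ T and x ∉ Y; or x ∈ Y ∩ T. In each case x ∈ (Y ∪ T) ∩ T, so T ⊆ (Y ∪ T) ∩ T.

Reverse inclusion. Let x ∈ (Y ∪ T) ∩ T. Then either x ∈ T and x ∉ Y; or x ∈ Y ∩ T. In each case x ∈ T, so (Y ∪ T) ∩ T ⊆ T.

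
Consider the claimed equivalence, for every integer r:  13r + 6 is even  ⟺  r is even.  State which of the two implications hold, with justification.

[⇒] Suppose 13r + 6 is even. Since 13 is odd, 13r and r have the same parity, so 13r + 6 ≡ r + 6 (mod 2). As 6 is even, 13r + 6 is even exactly when r is even. Thus r is even.

[⇐] Conversely, suppose r is even; write r = 2j. Then 13r + 6 = 13·(2j) + 6 = 2·13j + 6, which is even.

The biconditional holds.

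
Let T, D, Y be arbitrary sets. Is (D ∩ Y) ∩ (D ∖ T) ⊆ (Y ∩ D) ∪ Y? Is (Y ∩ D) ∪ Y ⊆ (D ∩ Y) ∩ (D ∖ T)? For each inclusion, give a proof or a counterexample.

Forward inclusion. Let x ∈ (D ∩ Y) ∩ (D ∖ T). Then x ∈ D ∩ Y and x ∉ T, from which x ∈ (Y ∩ D) ∪ Y.

Reverse inclusion. This inclusion fails. Take T = ∅, D = ∅, Y = {1}; then 1 ∈ (Y ∩ D) ∪ Y but 1 ∉ (D ∩ Y) ∩ (D ∖ T).

(⊆) holds; (⊇) fails.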